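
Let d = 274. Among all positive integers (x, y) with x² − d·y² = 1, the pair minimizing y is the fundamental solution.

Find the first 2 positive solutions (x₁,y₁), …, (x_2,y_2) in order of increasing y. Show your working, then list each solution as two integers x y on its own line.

3959299 239190
31352097142801 1894049455620

√274 = [16; 1,1,4,4,1,1,32, …], period ℓ=7 (odd) → k=13
step 0: (16, 1)  from 16·(1,0) + (0,1)
step 1: (17, 1)  from 1·(16,1) + (1,0)
…
step 3: (149, 9)  from 4·(33,2) + (17,1)
step 4: (629, 38)  from 4·(149,9) + (33,2)
step 5: (778, 47)  from 1·(629,38) + (149,9)
…
step 7: (45802, 2767)  from 32·(1407,85) + (778,47)
step 8: (47209, 2852)  from 1·(45802,2767) + (1407,85)
…
step 11: (1770023, 106931)  from 4·(419253,25328) + (93011,5619)
step 12: (2189276, 132259)  from 1·(1770023,106931) + (419253,25328)
step 13: (3959299, 239190)  from 1·(2189276,132259) + (1770023,106931)
fundamental: x₁=3959299, y₁=239190  (since 15676048571401 − 274·57211856100 = 1)
(x_2, y_2) = (3959299·3959299 + 274·239190·239190, 3959299·239190 + 239190·3959299) = (31352097142801, 1894049455620)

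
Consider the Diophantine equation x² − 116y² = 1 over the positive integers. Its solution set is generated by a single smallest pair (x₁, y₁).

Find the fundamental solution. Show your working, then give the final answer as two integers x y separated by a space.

9801 910

[10; 1,3,2,1,4,1,2,3,1,20] for √116; ℓ=10 ⇒ convergent index 9
step 0: (10, 1)  from 10·(1,0) + (0,1)
…
step 3: (97, 9)  from 2·(43,4) + (11,1)
…
step 5: (657, 61)  from 4·(140,13) + (97,9)
step 6: (797, 74)  from 1·(657,61) + (140,13)
step 7: (2251, 209)  from 2·(797,74) + (657,61)
step 8: (7550, 701)  from 3·(2251,209) + (797,74)
step 9: (9801, 910)  from 1·(7550,701) + (2251,209)
(x₁, y₁) = (9801, 910);  9801² − 116·910² = 1 ✓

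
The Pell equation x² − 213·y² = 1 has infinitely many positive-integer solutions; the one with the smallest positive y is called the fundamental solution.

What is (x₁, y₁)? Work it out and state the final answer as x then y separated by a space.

194399 13320

[14; 1,1,2,6,1,8,1,6,2,1,1,28] for √213; ℓ=12 ⇒ convergent index 11
i=0: a=14 ⇒ p=14, q=1
…
i=2: a=1 ⇒ p=29, q=2
i=3: a=2 ⇒ p=73, q=5
…
i=7: a=1 ⇒ p=5327, q=365
i=8: a=6 ⇒ p=36749, q=2518
i=9: a=2 ⇒ p=78825, q=5401
i=10: a=1 ⇒ p=115574, q=7919
i=11: a=1 ⇒ p=194399, q=13320
(x₁, y₁) = (194399, 13320);  194399² − 213·13320² = 1 ✓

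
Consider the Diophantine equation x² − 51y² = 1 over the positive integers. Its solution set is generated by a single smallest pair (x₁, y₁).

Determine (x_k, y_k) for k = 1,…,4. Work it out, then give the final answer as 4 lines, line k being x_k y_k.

[7; 7,14] for √51; ℓ=2 ⇒ convergent index 1
step 0: (7, 1)  from 7·(1,0) + (0,1)
step 1: (50, 7)  from 7·(7,1) + (1,0)
(x₁, y₁) = (50, 7);  50² − 51·7² = 1 ✓
(x_2, y_2) = (50·50 + 51·7·7, 50·7 + 7·50) = (4999, 700)
(x_3, y_3) = (50·4999 + 51·7·700, 50·700 + 7·4999) = (499850, 69993)
(x_4, y_4) = (50·499850 + 51·7·69993, 50·69993 + 7·499850) = (49980001, 6998600)

50 7
4999 700
499850 69993
49980001 6998600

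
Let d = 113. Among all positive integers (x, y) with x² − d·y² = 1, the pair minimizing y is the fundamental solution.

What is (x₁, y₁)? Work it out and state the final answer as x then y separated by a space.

1204353 113296

d=113: √d = [10; 1,1,1,2,2,1,1,1,20] (ℓ=9, odd), read p_17/q_17
k=0  a_k=10  p_k/q_k = 10/1
k=1  a_k=1  p_k/q_k = 11/1
…
k=5  a_k=2  p_k/q_k = 202/19
k=6  a_k=1  p_k/q_k = 287/27
…
k=16  a_k=1  p_k/q_k = 758918/71393
k=17  a_k=1  p_k/q_k = 1204353/113296
→ (1204353, 113296).  Check: 1204353²=1450466148609, 113·113296²=1450466148608, difference 1.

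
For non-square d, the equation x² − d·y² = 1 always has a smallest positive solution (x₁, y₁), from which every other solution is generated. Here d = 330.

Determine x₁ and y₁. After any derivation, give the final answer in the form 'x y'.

109 6

√330 → a₀=18, period (6,36); ℓ=2 even so k=1
i=0: a=18 ⇒ p=18, q=1
i=1: a=6 ⇒ p=109, q=6
→ (109, 6).  Check: 109²=11881, 330·6²=11880, difference 1.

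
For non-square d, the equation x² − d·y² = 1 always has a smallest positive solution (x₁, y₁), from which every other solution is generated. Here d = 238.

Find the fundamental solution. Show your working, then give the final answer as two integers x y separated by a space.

11663 756

√238 = [15; 2,2,1,14,1,2,2,30, …], period ℓ=8 (even) → k=7
step 0: (15, 1)  from 15·(1,0) + (0,1)
step 1: (31, 2)  from 2·(15,1) + (1,0)
step 2: (77, 5)  from 2·(31,2) + (15,1)
step 3: (108, 7)  from 1·(77,5) + (31,2)
step 4: (1589, 103)  from 14·(108,7) + (77,5)
step 5: (1697, 110)  from 1·(1589,103) + (108,7)
step 6: (4983, 323)  from 2·(1697,110) + (1589,103)
step 7: (11663, 756)  from 2·(4983,323) + (1697,110)
→ (11663, 756).  Check: 11663²=136025569, 238·756²=136025568, difference 1.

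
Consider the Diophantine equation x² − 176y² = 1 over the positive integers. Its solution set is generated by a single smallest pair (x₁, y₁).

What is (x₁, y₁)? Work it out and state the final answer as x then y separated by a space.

[13; 3,1,3,26] for √176; ℓ=4 ⇒ convergent index 3
i=0: a=13 ⇒ p=13, q=1
i=1: a=3 ⇒ p=40, q=3
i=2: a=1 ⇒ p=53, q=4
i=3: a=3 ⇒ p=199, q=15
fundamental: x₁=199, y₁=15  (since 39601 − 176·225 = 1)

199 15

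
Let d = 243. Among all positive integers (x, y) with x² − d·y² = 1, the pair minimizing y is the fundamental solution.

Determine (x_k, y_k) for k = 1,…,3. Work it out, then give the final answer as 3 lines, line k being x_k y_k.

70226 4505
9863382151 632736260
1385331749802026 88869073185015

d=243: √d = [15; 1,1,2,3,15,3,2,1,1,30] (ℓ=10, even), read p_9/q_9
step 0: (15, 1)  from 15·(1,0) + (0,1)
step 1: (16, 1)  from 1·(15,1) + (1,0)
…
step 3: (78, 5)  from 2·(31,2) + (16,1)
…
step 5: (4053, 260)  from 15·(265,17) + (78,5)
…
step 7: (28901, 1854)  from 2·(12424,797) + (4053,260)
step 8: (41325, 2651)  from 1·(28901,1854) + (12424,797)
step 9: (70226, 4505)  from 1·(41325,2651) + (28901,1854)
→ (70226, 4505).  Check: 70226²=4931691076, 243·4505²=4931691075, difference 1.
(70226+4505√243)^2 = 9863382151 + 632736260√243
(70226+4505√243)^3 = 1385331749802026 + 88869073185015√243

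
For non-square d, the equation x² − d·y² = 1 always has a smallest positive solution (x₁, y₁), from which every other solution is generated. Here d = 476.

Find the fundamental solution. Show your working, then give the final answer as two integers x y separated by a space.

28799 1320

√476 = [21; 1,4,2,10,2,4,1,42, …], period ℓ=8 (even) → k=7
k=0  a_k=21  p_k/q_k = 21/1
…
k=4  a_k=10  p_k/q_k = 2509/115
k=5  a_k=2  p_k/q_k = 5258/241
k=6  a_k=4  p_k/q_k = 23541/1079
k=7  a_k=1  p_k/q_k = 28799/1320
fundamental: x₁=28799, y₁=1320  (since 829382401 − 476·1742400 = 1)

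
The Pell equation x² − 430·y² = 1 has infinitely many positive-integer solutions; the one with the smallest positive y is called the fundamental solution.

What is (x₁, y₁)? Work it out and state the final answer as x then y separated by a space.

2862251 138030

√430 = [20; 1,2,1,3,1,…,2,1,40, …], period ℓ=14 (even) → k=13
step 0: (20, 1)  from 20·(1,0) + (0,1)
step 1: (21, 1)  from 1·(20,1) + (1,0)
step 2: (62, 3)  from 2·(21,1) + (20,1)
…
step 5: (394, 19)  from 1·(311,15) + (83,4)
step 6: (2675, 129)  from 6·(394,19) + (311,15)
step 7: (21794, 1051)  from 8·(2675,129) + (394,19)
step 8: (133439, 6435)  from 6·(21794,1051) + (2675,129)
step 9: (155233, 7486)  from 1·(133439,6435) + (21794,1051)
step 10: (599138, 28893)  from 3·(155233,7486) + (133439,6435)
…
step 12: (2107880, 101651)  from 2·(754371,36379) + (599138,28893)
step 13: (2862251, 138030)  from 1·(2107880,101651) + (754371,36379)
(x₁, y₁) = (2862251, 138030);  2862251² − 430·138030² = 1 ✓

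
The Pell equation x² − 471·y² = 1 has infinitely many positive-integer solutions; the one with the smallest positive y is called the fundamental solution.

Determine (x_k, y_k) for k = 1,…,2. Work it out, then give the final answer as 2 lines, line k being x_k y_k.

7838695 361188
122890278606049 5662485139320

√471 = [21; 1,2,2,1,3,…,2,1,42, …], period ℓ=14 (even) → k=13
k=0  a_k=21  p_k/q_k = 21/1
k=1  a_k=1  p_k/q_k = 22/1
k=2  a_k=2  p_k/q_k = 65/3
…
k=4  a_k=1  p_k/q_k = 217/10
…
k=7  a_k=14  p_k/q_k = 48809/2249
…
k=9  a_k=3  p_k/q_k = 644804/29711
k=10  a_k=1  p_k/q_k = 843469/38865
k=11  a_k=2  p_k/q_k = 2331742/107441
k=12  a_k=2  p_k/q_k = 5506953/253747
k=13  a_k=1  p_k/q_k = 7838695/361188
fundamental: x₁=7838695, y₁=361188  (since 61445139303025 − 471·130456771344 = 1)
(7838695+361188√471)^2 = 122890278606049 + 5662485139320√471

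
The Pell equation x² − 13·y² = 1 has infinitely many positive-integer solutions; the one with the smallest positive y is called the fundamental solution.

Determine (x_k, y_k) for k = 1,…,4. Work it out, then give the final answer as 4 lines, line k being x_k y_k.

√13 → a₀=3, period (1,1,1,1,6); ℓ=5 odd so k=9
a_0=3:  p_0=3·1+0=3,  q_0=3·0+1=1
…
a_2=1:  p_2=1·4+3=7,  q_2=1·1+1=2
a_3=1:  p_3=1·7+4=11,  q_3=1·2+1=3
a_4=1:  p_4=1·11+7=18,  q_4=1·3+2=5
…
a_7=1:  p_7=1·137+119=256,  q_7=1·38+33=71
a_8=1:  p_8=1·256+137=393,  q_8=1·71+38=109
a_9=1:  p_9=1·393+256=649,  q_9=1·109+71=180
(x₁, y₁) = (649, 180);  649² − 13·180² = 1 ✓
n=2: (649,180)∘(649,180) = (649·649+13·180·180, 649·180+180·649) = (842401,233640)
n=3: (842401,233640)∘(649,180) = (649·842401+13·180·233640, 649·233640+180·842401) = (1093435849,303264540)
n=4: (1093435849,303264540)∘(649,180) = (649·1093435849+13·180·303264540, 649·303264540+180·1093435849) = (1419278889601,393637139280)

649 180
842401 233640
1093435849 303264540
1419278889601 393637139280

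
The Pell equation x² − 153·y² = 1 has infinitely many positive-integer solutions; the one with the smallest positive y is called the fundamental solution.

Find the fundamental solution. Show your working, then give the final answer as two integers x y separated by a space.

2177 176

[12; 2,1,2,2,2,1,2,24] for √153; ℓ=8 ⇒ convergent index 7
i=0: a=12 ⇒ p=12, q=1
…
i=2: a=1 ⇒ p=37, q=3
…
i=6: a=1 ⇒ p=804, q=65
i=7: a=2 ⇒ p=2177, q=176
(x₁, y₁) = (2177, 176);  2177² − 153·176² = 1 ✓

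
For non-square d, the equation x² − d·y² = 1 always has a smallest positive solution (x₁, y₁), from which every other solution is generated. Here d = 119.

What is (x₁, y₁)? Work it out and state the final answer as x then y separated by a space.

120 11

√119 = [10; 1,9,1,20, …], period ℓ=4 (even) → k=3
a_0=10:  p_0=10·1+0=10,  q_0=10·0+1=1
…
a_2=9:  p_2=9·11+10=109,  q_2=9·1+1=10
a_3=1:  p_3=1·109+11=120,  q_3=1·10+1=11
(x₁, y₁) = (120, 11);  120² − 119·11² = 1 ✓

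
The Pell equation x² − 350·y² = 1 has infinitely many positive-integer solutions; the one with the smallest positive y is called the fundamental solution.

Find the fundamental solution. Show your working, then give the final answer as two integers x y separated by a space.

[18; 1,2,2,2,1,36] for √350; ℓ=6 ⇒ convergent index 5
step 0: (18, 1)  from 18·(1,0) + (0,1)
step 1: (19, 1)  from 1·(18,1) + (1,0)
…
step 4: (318, 17)  from 2·(131,7) + (56,3)
step 5: (449, 24)  from 1·(318,17) + (131,7)
→ (449, 24).  Check: 449²=201601, 350·24²=201600, difference 1.

449 24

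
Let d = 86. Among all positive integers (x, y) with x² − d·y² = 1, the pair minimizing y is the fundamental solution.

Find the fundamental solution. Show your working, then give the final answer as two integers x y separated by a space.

10405 1122

√86 = [9; 3,1,1,1,8,1,1,1,3,18, …], period ℓ=10 (even) → k=9
i=0: a=9 ⇒ p=9, q=1
i=1: a=3 ⇒ p=28, q=3
…
i=3: a=1 ⇒ p=65, q=7
i=4: a=1 ⇒ p=102, q=11
…
i=7: a=1 ⇒ p=1864, q=201
i=8: a=1 ⇒ p=2847, q=307
i=9: a=3 ⇒ p=10405, q=1122
(x₁, y₁) = (10405, 1122);  10405² − 86·1122² = 1 ✓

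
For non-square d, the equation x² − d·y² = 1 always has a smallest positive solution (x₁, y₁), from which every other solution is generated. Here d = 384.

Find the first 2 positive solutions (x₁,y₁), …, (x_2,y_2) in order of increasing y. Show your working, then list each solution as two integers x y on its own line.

√384 → a₀=19, period (1,1,2,9,2,1,1,38); ℓ=8 even so k=7
a_0=19:  p_0=19·1+0=19,  q_0=19·0+1=1
…
a_4=9:  p_4=9·98+39=921,  q_4=9·5+2=47
a_5=2:  p_5=2·921+98=1940,  q_5=2·47+5=99
a_6=1:  p_6=1·1940+921=2861,  q_6=1·99+47=146
a_7=1:  p_7=1·2861+1940=4801,  q_7=1·146+99=245
fundamental: x₁=4801, y₁=245  (since 23049601 − 384·60025 = 1)
(4801+245√384)^2 = 46099201 + 2352490√384

4801 245
46099201 2352490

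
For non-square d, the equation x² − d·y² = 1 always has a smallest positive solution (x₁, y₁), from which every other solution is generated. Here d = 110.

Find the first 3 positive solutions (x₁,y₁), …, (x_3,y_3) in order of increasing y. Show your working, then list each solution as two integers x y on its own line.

d=110: √d = [10; 2,20] (ℓ=2, even), read p_1/q_1
a_0=10:  p_0=10·1+0=10,  q_0=10·0+1=1
a_1=2:  p_1=2·10+1=21,  q_1=2·1+0=2
fundamental: x₁=21, y₁=2  (since 441 − 110·4 = 1)
n=2: (21,2)∘(21,2) = (21·21+110·2·2, 21·2+2·21) = (881,84)
n=3: (881,84)∘(21,2) = (21·881+110·2·84, 21·84+2·881) = (36981,3526)

21 2
881 84
36981 3526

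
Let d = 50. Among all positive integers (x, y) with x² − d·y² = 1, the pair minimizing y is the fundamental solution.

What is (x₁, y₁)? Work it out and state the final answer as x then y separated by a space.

d=50: √d = [7; 14] (ℓ=1, odd), read p_1/q_1
step 0: (7, 1)  from 7·(1,0) + (0,1)
step 1: (99, 14)  from 14·(7,1) + (1,0)
fundamental: x₁=99, y₁=14  (since 9801 − 50·196 = 1)

99 14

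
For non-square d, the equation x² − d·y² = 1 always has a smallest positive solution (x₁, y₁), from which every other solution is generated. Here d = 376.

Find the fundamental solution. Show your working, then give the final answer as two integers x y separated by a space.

[19; 2,1,1,3,1,…,1,2,38] for √376; ℓ=16 ⇒ convergent index 15
k=0  a_k=19  p_k/q_k = 19/1
…
k=3  a_k=1  p_k/q_k = 97/5
…
k=5  a_k=1  p_k/q_k = 446/23
…
k=10  a_k=2  p_k/q_k = 70621/3642
k=11  a_k=1  p_k/q_k = 99455/5129
…
k=14  a_k=1  p_k/q_k = 837427/43187
k=15  a_k=2  p_k/q_k = 2143295/110532
→ (2143295, 110532).  Check: 2143295²=4593713457025, 376·110532²=4593713457024, difference 1.

2143295 110532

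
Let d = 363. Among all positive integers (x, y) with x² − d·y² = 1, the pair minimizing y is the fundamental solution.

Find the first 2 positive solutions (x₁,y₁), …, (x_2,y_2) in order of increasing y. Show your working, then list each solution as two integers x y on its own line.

√363 → a₀=19, period (19,38); ℓ=2 even so k=1
step 0: (19, 1)  from 19·(1,0) + (0,1)
step 1: (362, 19)  from 19·(19,1) + (1,0)
fundamental: x₁=362, y₁=19  (since 131044 − 363·361 = 1)
(x_2, y_2) = (362·362 + 363·19·19, 362·19 + 19·362) = (262087, 13756)

362 19
262087 13756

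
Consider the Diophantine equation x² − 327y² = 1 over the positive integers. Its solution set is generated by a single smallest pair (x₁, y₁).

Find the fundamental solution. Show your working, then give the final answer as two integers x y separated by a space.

217 12

[18; 12,36] for √327; ℓ=2 ⇒ convergent index 1
a_0=18:  p_0=18·1+0=18,  q_0=18·0+1=1
a_1=12:  p_1=12·18+1=217,  q_1=12·1+0=12
→ (217, 12).  Check: 217²=47089, 327·12²=47088, difference 1.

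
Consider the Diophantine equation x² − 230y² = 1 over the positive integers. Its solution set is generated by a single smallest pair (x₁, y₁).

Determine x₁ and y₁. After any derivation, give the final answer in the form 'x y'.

√230 → a₀=15, period (6,30); ℓ=2 even so k=1
a_0=15:  p_0=15·1+0=15,  q_0=15·0+1=1
a_1=6:  p_1=6·15+1=91,  q_1=6·1+0=6
→ (91, 6).  Check: 91²=8281, 230·6²=8280, difference 1.

91 6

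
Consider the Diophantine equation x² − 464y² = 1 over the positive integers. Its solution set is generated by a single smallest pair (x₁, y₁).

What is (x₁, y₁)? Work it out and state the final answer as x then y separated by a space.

9801 455

d=464: √d = [21; 1,1,5,1,1,1,5,1,1,42] (ℓ=10, even), read p_9/q_9
a_0=21:  p_0=21·1+0=21,  q_0=21·0+1=1
a_1=1:  p_1=1·21+1=22,  q_1=1·1+0=1
a_2=1:  p_2=1·22+21=43,  q_2=1·1+1=2
…
a_4=1:  p_4=1·237+43=280,  q_4=1·11+2=13
a_5=1:  p_5=1·280+237=517,  q_5=1·13+11=24
a_6=1:  p_6=1·517+280=797,  q_6=1·24+13=37
a_7=5:  p_7=5·797+517=4502,  q_7=5·37+24=209
a_8=1:  p_8=1·4502+797=5299,  q_8=1·209+37=246
a_9=1:  p_9=1·5299+4502=9801,  q_9=1·246+209=455
→ (9801, 455).  Check: 9801²=96059601, 464·455²=96059600, difference 1.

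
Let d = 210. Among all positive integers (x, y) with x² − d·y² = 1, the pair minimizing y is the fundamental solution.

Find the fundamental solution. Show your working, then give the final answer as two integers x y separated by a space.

√210 → a₀=14, period (2,28); ℓ=2 even so k=1
k=0  a_k=14  p_k/q_k = 14/1
k=1  a_k=2  p_k/q_k = 29/2
fundamental: x₁=29, y₁=2  (since 841 − 210·4 = 1)

29 2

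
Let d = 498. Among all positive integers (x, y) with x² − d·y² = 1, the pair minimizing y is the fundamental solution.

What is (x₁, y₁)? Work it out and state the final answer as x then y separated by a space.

√498 = [22; 3,6,22,6,3,44, …], period ℓ=6 (even) → k=5
i=0: a=22 ⇒ p=22, q=1
i=1: a=3 ⇒ p=67, q=3
…
i=3: a=22 ⇒ p=9395, q=421
i=4: a=6 ⇒ p=56794, q=2545
i=5: a=3 ⇒ p=179777, q=8056
fundamental: x₁=179777, y₁=8056  (since 32319769729 − 498·64899136 = 1)

179777 8056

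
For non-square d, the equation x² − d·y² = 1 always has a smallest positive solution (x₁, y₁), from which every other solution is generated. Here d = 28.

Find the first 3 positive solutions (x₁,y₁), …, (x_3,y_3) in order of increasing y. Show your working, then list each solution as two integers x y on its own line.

√28 → a₀=5, period (3,2,3,10); ℓ=4 even so k=3
k=0  a_k=5  p_k/q_k = 5/1
k=1  a_k=3  p_k/q_k = 16/3
k=2  a_k=2  p_k/q_k = 37/7
k=3  a_k=3  p_k/q_k = 127/24
(x₁, y₁) = (127, 24);  127² − 28·24² = 1 ✓
n=2: (127,24)∘(127,24) = (127·127+28·24·24, 127·24+24·127) = (32257,6096)
n=3: (32257,6096)∘(127,24) = (127·32257+28·24·6096, 127·6096+24·32257) = (8193151,1548360)

127 24
32257 6096
8193151 1548360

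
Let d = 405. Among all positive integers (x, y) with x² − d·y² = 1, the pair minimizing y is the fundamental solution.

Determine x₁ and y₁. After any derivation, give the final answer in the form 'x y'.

√405 = [20; 8,40, …], period ℓ=2 (even) → k=1
step 0: (20, 1)  from 20·(1,0) + (0,1)
step 1: (161, 8)  from 8·(20,1) + (1,0)
fundamental: x₁=161, y₁=8  (since 25921 − 405·64 = 1)

161 8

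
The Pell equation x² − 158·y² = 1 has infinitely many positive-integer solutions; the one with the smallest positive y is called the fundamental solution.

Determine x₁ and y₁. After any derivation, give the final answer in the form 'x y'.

√158 → a₀=12, period (1,1,3,12,3,1,1,24); ℓ=8 even so k=7
k=0  a_k=12  p_k/q_k = 12/1
…
k=2  a_k=1  p_k/q_k = 25/2
…
k=6  a_k=1  p_k/q_k = 4412/351
k=7  a_k=1  p_k/q_k = 7743/616
fundamental: x₁=7743, y₁=616  (since 59954049 − 158·379456 = 1)

7743 616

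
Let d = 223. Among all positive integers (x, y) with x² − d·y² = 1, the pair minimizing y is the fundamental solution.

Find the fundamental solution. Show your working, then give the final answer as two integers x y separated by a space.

224 15

d=223: √d = [14; 1,13,1,28] (ℓ=4, even), read p_3/q_3
i=0: a=14 ⇒ p=14, q=1
…
i=2: a=13 ⇒ p=209, q=14
i=3: a=1 ⇒ p=224, q=15
(x₁, y₁) = (224, 15);  224² − 223·15² = 1 ✓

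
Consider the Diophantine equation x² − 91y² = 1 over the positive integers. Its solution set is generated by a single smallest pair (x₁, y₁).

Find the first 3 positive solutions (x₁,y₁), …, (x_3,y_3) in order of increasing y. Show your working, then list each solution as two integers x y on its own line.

√91 = [9; 1,1,5,1,5,1,1,18, …], period ℓ=8 (even) → k=7
a_0=9:  p_0=9·1+0=9,  q_0=9·0+1=1
a_1=1:  p_1=1·9+1=10,  q_1=1·1+0=1
a_2=1:  p_2=1·10+9=19,  q_2=1·1+1=2
…
a_4=1:  p_4=1·105+19=124,  q_4=1·11+2=13
…
a_6=1:  p_6=1·725+124=849,  q_6=1·76+13=89
a_7=1:  p_7=1·849+725=1574,  q_7=1·89+76=165
→ (1574, 165).  Check: 1574²=2477476, 91·165²=2477475, difference 1.
(x_2, y_2) = (1574·1574 + 91·165·165, 1574·165 + 165·1574) = (4954951, 519420)
(x_3, y_3) = (1574·4954951 + 91·165·519420, 1574·519420 + 165·4954951) = (15598184174, 1635133995)

1574 165
4954951 519420
15598184174 1635133995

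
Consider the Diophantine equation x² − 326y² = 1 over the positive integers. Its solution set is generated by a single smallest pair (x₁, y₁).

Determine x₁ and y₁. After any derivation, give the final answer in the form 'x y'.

√326 → a₀=18, period (18,36); ℓ=2 even so k=1
a_0=18:  p_0=18·1+0=18,  q_0=18·0+1=1
a_1=18:  p_1=18·18+1=325,  q_1=18·1+0=18
(x₁, y₁) = (325, 18);  325² − 326·18² = 1 ✓

325 18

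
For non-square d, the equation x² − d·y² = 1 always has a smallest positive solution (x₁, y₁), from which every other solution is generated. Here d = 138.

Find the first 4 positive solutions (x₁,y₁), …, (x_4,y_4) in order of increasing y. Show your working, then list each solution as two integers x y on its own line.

[11; 1,2,1,22] for √138; ℓ=4 ⇒ convergent index 3
step 0: (11, 1)  from 11·(1,0) + (0,1)
step 1: (12, 1)  from 1·(11,1) + (1,0)
step 2: (35, 3)  from 2·(12,1) + (11,1)
step 3: (47, 4)  from 1·(35,3) + (12,1)
fundamental: x₁=47, y₁=4  (since 2209 − 138·16 = 1)
n=2: (47,4)∘(47,4) = (47·47+138·4·4, 47·4+4·47) = (4417,376)
n=3: (4417,376)∘(47,4) = (47·4417+138·4·376, 47·376+4·4417) = (415151,35340)
n=4: (415151,35340)∘(47,4) = (47·415151+138·4·35340, 47·35340+4·415151) = (39019777,3321584)

47 4
4417 376
415151 35340
39019777 3321584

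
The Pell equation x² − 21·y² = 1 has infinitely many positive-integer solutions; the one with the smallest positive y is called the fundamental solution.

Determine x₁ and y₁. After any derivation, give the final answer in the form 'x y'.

55 12

√21 → a₀=4, period (1,1,2,1,1,8); ℓ=6 even so k=5
i=0: a=4 ⇒ p=4, q=1
…
i=3: a=2 ⇒ p=23, q=5
i=4: a=1 ⇒ p=32, q=7
i=5: a=1 ⇒ p=55, q=12
→ (55, 12).  Check: 55²=3025, 21·12²=3024, difference 1.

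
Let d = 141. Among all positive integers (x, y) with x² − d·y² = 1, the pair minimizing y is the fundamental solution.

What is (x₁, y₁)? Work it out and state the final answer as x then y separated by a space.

[11; 1,6,1,22] for √141; ℓ=4 ⇒ convergent index 3
i=0: a=11 ⇒ p=11, q=1
i=1: a=1 ⇒ p=12, q=1
i=2: a=6 ⇒ p=83, q=7
i=3: a=1 ⇒ p=95, q=8
(x₁, y₁) = (95, 8);  95² − 141·8² = 1 ✓

95 8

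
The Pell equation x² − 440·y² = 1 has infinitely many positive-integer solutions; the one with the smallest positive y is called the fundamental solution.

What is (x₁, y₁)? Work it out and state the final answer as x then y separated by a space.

21 1

[20; 1,40] for √440; ℓ=2 ⇒ convergent index 1
step 0: (20, 1)  from 20·(1,0) + (0,1)
step 1: (21, 1)  from 1·(20,1) + (1,0)
(x₁, y₁) = (21, 1);  21² − 440·1² = 1 ✓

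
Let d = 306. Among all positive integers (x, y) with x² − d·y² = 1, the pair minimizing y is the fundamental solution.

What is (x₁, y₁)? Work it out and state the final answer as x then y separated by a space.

35 2

d=306: √d = [17; 2,34] (ℓ=2, even), read p_1/q_1
i=0: a=17 ⇒ p=17, q=1
i=1: a=2 ⇒ p=35, q=2
→ (35, 2).  Check: 35²=1225, 306·2²=1224, difference 1.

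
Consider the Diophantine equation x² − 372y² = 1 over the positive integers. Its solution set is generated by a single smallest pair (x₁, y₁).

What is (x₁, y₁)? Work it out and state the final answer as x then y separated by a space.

√372 → a₀=19, period (3,2,12,2,3,38); ℓ=6 even so k=5
a_0=19:  p_0=19·1+0=19,  q_0=19·0+1=1
…
a_3=12:  p_3=12·135+58=1678,  q_3=12·7+3=87
a_4=2:  p_4=2·1678+135=3491,  q_4=2·87+7=181
a_5=3:  p_5=3·3491+1678=12151,  q_5=3·181+87=630
fundamental: x₁=12151, y₁=630  (since 147646801 − 372·396900 = 1)

12151 630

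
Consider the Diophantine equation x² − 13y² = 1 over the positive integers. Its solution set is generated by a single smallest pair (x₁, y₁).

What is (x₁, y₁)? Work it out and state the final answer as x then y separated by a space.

√13 → a₀=3, period (1,1,1,1,6); ℓ=5 odd so k=9
step 0: (3, 1)  from 3·(1,0) + (0,1)
…
step 2: (7, 2)  from 1·(4,1) + (3,1)
step 3: (11, 3)  from 1·(7,2) + (4,1)
…
step 5: (119, 33)  from 6·(18,5) + (11,3)
step 6: (137, 38)  from 1·(119,33) + (18,5)
step 7: (256, 71)  from 1·(137,38) + (119,33)
step 8: (393, 109)  from 1·(256,71) + (137,38)
step 9: (649, 180)  from 1·(393,109) + (256,71)
→ (649, 180).  Check: 649²=421201, 13·180²=421200, difference 1.

649 180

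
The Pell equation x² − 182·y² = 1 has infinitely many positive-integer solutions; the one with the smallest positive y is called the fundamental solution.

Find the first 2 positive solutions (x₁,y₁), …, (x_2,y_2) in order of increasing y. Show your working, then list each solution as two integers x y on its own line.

√182 = [13; 2,26, …], period ℓ=2 (even) → k=1
a_0=13:  p_0=13·1+0=13,  q_0=13·0+1=1
a_1=2:  p_1=2·13+1=27,  q_1=2·1+0=2
(x₁, y₁) = (27, 2);  27² − 182·2² = 1 ✓
n=2: (27,2)∘(27,2) = (27·27+182·2·2, 27·2+2·27) = (1457,108)

27 2
1457 108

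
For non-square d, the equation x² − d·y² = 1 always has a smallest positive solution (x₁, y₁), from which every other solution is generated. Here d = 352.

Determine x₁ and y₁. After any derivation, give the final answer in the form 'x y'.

[18; 1,3,5,9,5,3,1,36] for √352; ℓ=8 ⇒ convergent index 7
k=0  a_k=18  p_k/q_k = 18/1
k=1  a_k=1  p_k/q_k = 19/1
k=2  a_k=3  p_k/q_k = 75/4
…
k=4  a_k=9  p_k/q_k = 3621/193
k=5  a_k=5  p_k/q_k = 18499/986
k=6  a_k=3  p_k/q_k = 59118/3151
k=7  a_k=1  p_k/q_k = 77617/4137
fundamental: x₁=77617, y₁=4137  (since 6024398689 − 352·17114769 = 1)

77617 4137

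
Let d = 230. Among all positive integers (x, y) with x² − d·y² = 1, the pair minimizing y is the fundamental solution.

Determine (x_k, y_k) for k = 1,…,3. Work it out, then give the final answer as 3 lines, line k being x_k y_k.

91 6
16561 1092
3014011 198738

d=230: √d = [15; 6,30] (ℓ=2, even), read p_1/q_1
k=0  a_k=15  p_k/q_k = 15/1
k=1  a_k=6  p_k/q_k = 91/6
→ (91, 6).  Check: 91²=8281, 230·6²=8280, difference 1.
(91+6√230)^2 = 16561 + 1092√230
(91+6√230)^3 = 3014011 + 198738√230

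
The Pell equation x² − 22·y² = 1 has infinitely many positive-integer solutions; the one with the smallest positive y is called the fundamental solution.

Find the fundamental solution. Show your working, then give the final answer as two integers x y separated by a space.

d=22: √d = [4; 1,2,4,2,1,8] (ℓ=6, even), read p_5/q_5
k=0  a_k=4  p_k/q_k = 4/1
k=1  a_k=1  p_k/q_k = 5/1
…
k=3  a_k=4  p_k/q_k = 61/13
k=4  a_k=2  p_k/q_k = 136/29
k=5  a_k=1  p_k/q_k = 197/42
fundamental: x₁=197, y₁=42  (since 38809 − 22·1764 = 1)

197 42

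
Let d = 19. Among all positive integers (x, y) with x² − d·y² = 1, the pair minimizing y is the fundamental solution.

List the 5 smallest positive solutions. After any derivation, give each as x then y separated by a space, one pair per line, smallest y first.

170 39
57799 13260
19651490 4508361
6681448801 1532829480
2271672940850 521157514839

d=19: √d = [4; 2,1,3,1,2,8] (ℓ=6, even), read p_5/q_5
step 0: (4, 1)  from 4·(1,0) + (0,1)
…
step 2: (13, 3)  from 1·(9,2) + (4,1)
step 3: (48, 11)  from 3·(13,3) + (9,2)
step 4: (61, 14)  from 1·(48,11) + (13,3)
step 5: (170, 39)  from 2·(61,14) + (48,11)
→ (170, 39).  Check: 170²=28900, 19·39²=28899, difference 1.
k=2:  x_2 = 170·170+19·39·39 = 57799,  y_2 = 170·39+39·170 = 13260
k=3:  x_3 = 170·57799+19·39·13260 = 19651490,  y_3 = 170·13260+39·57799 = 4508361
k=4:  x_4 = 170·19651490+19·39·4508361 = 6681448801,  y_4 = 170·4508361+39·19651490 = 1532829480
k=5:  x_5 = 170·6681448801+19·39·1532829480 = 2271672940850,  y_5 = 170·1532829480+39·6681448801 = 521157514839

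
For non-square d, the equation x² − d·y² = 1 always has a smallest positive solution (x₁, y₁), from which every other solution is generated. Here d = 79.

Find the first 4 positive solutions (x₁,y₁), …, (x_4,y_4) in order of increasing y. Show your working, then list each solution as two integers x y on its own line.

√79 → a₀=8, period (1,7,1,16); ℓ=4 even so k=3
i=0: a=8 ⇒ p=8, q=1
i=1: a=1 ⇒ p=9, q=1
i=2: a=7 ⇒ p=71, q=8
i=3: a=1 ⇒ p=80, q=9
fundamental: x₁=80, y₁=9  (since 6400 − 79·81 = 1)
k=2:  x_2 = 80·80+79·9·9 = 12799,  y_2 = 80·9+9·80 = 1440
k=3:  x_3 = 80·12799+79·9·1440 = 2047760,  y_3 = 80·1440+9·12799 = 230391
k=4:  x_4 = 80·2047760+79·9·230391 = 327628801,  y_4 = 80·230391+9·2047760 = 36861120

80 9
12799 1440
2047760 230391
327628801 36861120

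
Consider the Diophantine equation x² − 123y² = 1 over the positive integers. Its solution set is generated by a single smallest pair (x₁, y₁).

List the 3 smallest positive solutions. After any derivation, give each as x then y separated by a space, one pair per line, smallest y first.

√123 = [11; 11,22, …], period ℓ=2 (even) → k=1
i=0: a=11 ⇒ p=11, q=1
i=1: a=11 ⇒ p=122, q=11
fundamental: x₁=122, y₁=11  (since 14884 − 123·121 = 1)
n=2: (122,11)∘(122,11) = (122·122+123·11·11, 122·11+11·122) = (29767,2684)
n=3: (29767,2684)∘(122,11) = (122·29767+123·11·2684, 122·2684+11·29767) = (7263026,654885)

122 11
29767 2684
7263026 654885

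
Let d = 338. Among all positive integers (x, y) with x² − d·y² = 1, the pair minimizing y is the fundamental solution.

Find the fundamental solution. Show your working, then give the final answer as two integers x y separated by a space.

114243 6214

d=338: √d = [18; 2,1,1,2,36] (ℓ=5, odd), read p_9/q_9
i=0: a=18 ⇒ p=18, q=1
…
i=2: a=1 ⇒ p=55, q=3
…
i=4: a=2 ⇒ p=239, q=13
…
i=6: a=2 ⇒ p=17631, q=959
i=7: a=1 ⇒ p=26327, q=1432
i=8: a=1 ⇒ p=43958, q=2391
i=9: a=2 ⇒ p=114243, q=6214
(x₁, y₁) = (114243, 6214);  114243² − 338·6214² = 1 ✓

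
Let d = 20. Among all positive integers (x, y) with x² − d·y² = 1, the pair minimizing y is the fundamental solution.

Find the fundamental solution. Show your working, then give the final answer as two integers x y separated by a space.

9 2

[4; 2,8] for √20; ℓ=2 ⇒ convergent index 1
i=0: a=4 ⇒ p=4, q=1
i=1: a=2 ⇒ p=9, q=2
(x₁, y₁) = (9, 2);  9² − 20·2² = 1 ✓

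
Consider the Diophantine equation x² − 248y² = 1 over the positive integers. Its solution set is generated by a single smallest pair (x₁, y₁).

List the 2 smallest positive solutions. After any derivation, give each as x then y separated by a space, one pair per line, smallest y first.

[15; 1,2,1,30] for √248; ℓ=4 ⇒ convergent index 3
a_0=15:  p_0=15·1+0=15,  q_0=15·0+1=1
a_1=1:  p_1=1·15+1=16,  q_1=1·1+0=1
a_2=2:  p_2=2·16+15=47,  q_2=2·1+1=3
a_3=1:  p_3=1·47+16=63,  q_3=1·3+1=4
fundamental: x₁=63, y₁=4  (since 3969 − 248·16 = 1)
n=2: (63,4)∘(63,4) = (63·63+248·4·4, 63·4+4·63) = (7937,504)

63 4
7937 504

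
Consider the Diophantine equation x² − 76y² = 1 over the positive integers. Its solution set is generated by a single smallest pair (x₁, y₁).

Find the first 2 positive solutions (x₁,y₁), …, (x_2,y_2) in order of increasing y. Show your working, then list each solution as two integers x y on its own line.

57799 6630
6681448801 766414740

d=76: √d = [8; 1,2,1,1,5,4,5,1,1,2,1,16] (ℓ=12, even), read p_11/q_11
a_0=8:  p_0=8·1+0=8,  q_0=8·0+1=1
a_1=1:  p_1=1·8+1=9,  q_1=1·1+0=1
a_2=2:  p_2=2·9+8=26,  q_2=2·1+1=3
…
a_4=1:  p_4=1·35+26=61,  q_4=1·4+3=7
a_5=5:  p_5=5·61+35=340,  q_5=5·7+4=39
a_6=4:  p_6=4·340+61=1421,  q_6=4·39+7=163
a_7=5:  p_7=5·1421+340=7445,  q_7=5·163+39=854
a_8=1:  p_8=1·7445+1421=8866,  q_8=1·854+163=1017
…
a_10=2:  p_10=2·16311+8866=41488,  q_10=2·1871+1017=4759
a_11=1:  p_11=1·41488+16311=57799,  q_11=1·4759+1871=6630
→ (57799, 6630).  Check: 57799²=3340724401, 76·6630²=3340724400, difference 1.
n=2: (57799,6630)∘(57799,6630) = (57799·57799+76·6630·6630, 57799·6630+6630·57799) = (6681448801,766414740)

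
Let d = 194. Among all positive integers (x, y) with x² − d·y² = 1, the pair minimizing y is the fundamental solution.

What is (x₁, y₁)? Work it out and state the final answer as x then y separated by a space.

195 14

√194 = [13; 1,12,1,26, …], period ℓ=4 (even) → k=3
i=0: a=13 ⇒ p=13, q=1
…
i=2: a=12 ⇒ p=181, q=13
i=3: a=1 ⇒ p=195, q=14
(x₁, y₁) = (195, 14);  195² − 194·14² = 1 ✓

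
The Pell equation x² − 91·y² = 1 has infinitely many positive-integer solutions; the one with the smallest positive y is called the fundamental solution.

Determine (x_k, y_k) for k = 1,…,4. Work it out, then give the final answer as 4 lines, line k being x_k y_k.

[9; 1,1,5,1,5,1,1,18] for √91; ℓ=8 ⇒ convergent index 7
i=0: a=9 ⇒ p=9, q=1
i=1: a=1 ⇒ p=10, q=1
…
i=5: a=5 ⇒ p=725, q=76
i=6: a=1 ⇒ p=849, q=89
i=7: a=1 ⇒ p=1574, q=165
fundamental: x₁=1574, y₁=165  (since 2477476 − 91·27225 = 1)
(1574+165√91)^2 = 4954951 + 519420√91
(1574+165√91)^3 = 15598184174 + 1635133995√91
(1574+165√91)^4 = 49103078824801 + 5147401296840√91

1574 165
4954951 519420
15598184174 1635133995
49103078824801 5147401296840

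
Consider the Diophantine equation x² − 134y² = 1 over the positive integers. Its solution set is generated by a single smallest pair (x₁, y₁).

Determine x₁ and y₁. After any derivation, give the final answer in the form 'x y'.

[11; 1,1,2,1,3,…,1,1,22] for √134; ℓ=14 ⇒ convergent index 13
a_0=11:  p_0=11·1+0=11,  q_0=11·0+1=1
a_1=1:  p_1=1·11+1=12,  q_1=1·1+0=1
a_2=1:  p_2=1·12+11=23,  q_2=1·1+1=2
a_3=2:  p_3=2·23+12=58,  q_3=2·2+1=5
…
a_5=3:  p_5=3·81+58=301,  q_5=3·7+5=26
…
a_7=10:  p_7=10·382+301=4121,  q_7=10·33+26=356
a_8=1:  p_8=1·4121+382=4503,  q_8=1·356+33=389
…
a_12=1:  p_12=1·61896+22133=84029,  q_12=1·5347+1912=7259
a_13=1:  p_13=1·84029+61896=145925,  q_13=1·7259+5347=12606
→ (145925, 12606).  Check: 145925²=21294105625, 134·12606²=21294105624, difference 1.

145925 12606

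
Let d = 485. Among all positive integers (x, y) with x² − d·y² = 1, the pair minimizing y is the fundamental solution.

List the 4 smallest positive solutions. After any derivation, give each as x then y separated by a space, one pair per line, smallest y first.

969 44
1877921 85272
3639409929 165257092
7053174564481 320268159024

√485 = [22; 44, …], period ℓ=1 (odd) → k=1
k=0  a_k=22  p_k/q_k = 22/1
k=1  a_k=44  p_k/q_k = 969/44
(x₁, y₁) = (969, 44);  969² − 485·44² = 1 ✓
k=2:  x_2 = 969·969+485·44·44 = 1877921,  y_2 = 969·44+44·969 = 85272
k=3:  x_3 = 969·1877921+485·44·85272 = 3639409929,  y_3 = 969·85272+44·1877921 = 165257092
k=4:  x_4 = 969·3639409929+485·44·165257092 = 7053174564481,  y_4 = 969·165257092+44·3639409929 = 320268159024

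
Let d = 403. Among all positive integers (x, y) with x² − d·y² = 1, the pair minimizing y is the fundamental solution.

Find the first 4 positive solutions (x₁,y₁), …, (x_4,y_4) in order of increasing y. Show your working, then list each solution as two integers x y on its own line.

669878 33369
897473069767 44706317964
1202394930058086974 59895557730143415
1610915821914004898868577 80245432842261314788776

d=403: √d = [20; 13,2,1,3,1,3,1,2,13,40] (ℓ=10, even), read p_9/q_9
i=0: a=20 ⇒ p=20, q=1
…
i=3: a=1 ⇒ p=803, q=40
…
i=7: a=1 ⇒ p=17967, q=895
i=8: a=2 ⇒ p=50147, q=2498
i=9: a=13 ⇒ p=669878, q=33369
(x₁, y₁) = (669878, 33369);  669878² − 403·33369² = 1 ✓
n=2: (669878,33369)∘(669878,33369) = (669878·669878+403·33369·33369, 669878·33369+33369·669878) = (897473069767,44706317964)
n=3: (897473069767,44706317964)∘(669878,33369) = (669878·897473069767+403·33369·44706317964, 669878·44706317964+33369·897473069767) = (1202394930058086974,59895557730143415)
n=4: (1202394930058086974,59895557730143415)∘(669878,33369) = (669878·1202394930058086974+403·33369·59895557730143415, 669878·59895557730143415+33369·1202394930058086974) = (1610915821914004898868577,80245432842261314788776)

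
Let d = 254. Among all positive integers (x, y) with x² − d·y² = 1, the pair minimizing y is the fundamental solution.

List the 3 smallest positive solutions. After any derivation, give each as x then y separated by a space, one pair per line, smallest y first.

[15; 1,14,1,30] for √254; ℓ=4 ⇒ convergent index 3
k=0  a_k=15  p_k/q_k = 15/1
k=1  a_k=1  p_k/q_k = 16/1
k=2  a_k=14  p_k/q_k = 239/15
k=3  a_k=1  p_k/q_k = 255/16
→ (255, 16).  Check: 255²=65025, 254·16²=65024, difference 1.
(255+16√254)^2 = 130049 + 8160√254
(255+16√254)^3 = 66324735 + 4161584√254

255 16
130049 8160
66324735 4161584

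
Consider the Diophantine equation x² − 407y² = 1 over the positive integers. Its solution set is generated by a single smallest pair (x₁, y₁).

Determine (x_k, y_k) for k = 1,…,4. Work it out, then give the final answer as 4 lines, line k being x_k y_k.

d=407: √d = [20; 5,1,2,1,5,40] (ℓ=6, even), read p_5/q_5
a_0=20:  p_0=20·1+0=20,  q_0=20·0+1=1
a_1=5:  p_1=5·20+1=101,  q_1=5·1+0=5
…
a_4=1:  p_4=1·343+121=464,  q_4=1·17+6=23
a_5=5:  p_5=5·464+343=2663,  q_5=5·23+17=132
→ (2663, 132).  Check: 2663²=7091569, 407·132²=7091568, difference 1.
(2663+132√407)^2 = 14183137 + 703032√407
(2663+132√407)^3 = 75539384999 + 3744348300√407
(2663+132√407)^4 = 402322750321537 + 19942398342768√407

2663 132
14183137 703032
75539384999 3744348300
402322750321537 19942398342768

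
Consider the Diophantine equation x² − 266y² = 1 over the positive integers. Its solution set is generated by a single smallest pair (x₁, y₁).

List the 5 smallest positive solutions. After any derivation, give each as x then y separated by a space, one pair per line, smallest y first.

d=266: √d = [16; 3,4,3,32] (ℓ=4, even), read p_3/q_3
step 0: (16, 1)  from 16·(1,0) + (0,1)
…
step 2: (212, 13)  from 4·(49,3) + (16,1)
step 3: (685, 42)  from 3·(212,13) + (49,3)
(x₁, y₁) = (685, 42);  685² − 266·42² = 1 ✓
(x_2, y_2) = (685·685 + 266·42·42, 685·42 + 42·685) = (938449, 57540)
(x_3, y_3) = (685·938449 + 266·42·57540, 685·57540 + 42·938449) = (1285674445, 78829758)
(x_4, y_4) = (685·1285674445 + 266·42·78829758, 685·78829758 + 42·1285674445) = (1761373051201, 107996710920)
(x_5, y_5) = (685·1761373051201 + 266·42·107996710920, 685·107996710920 + 42·1761373051201) = (2413079794470925, 147955415130642)

685 42
938449 57540
1285674445 78829758
1761373051201 107996710920
2413079794470925 147955415130642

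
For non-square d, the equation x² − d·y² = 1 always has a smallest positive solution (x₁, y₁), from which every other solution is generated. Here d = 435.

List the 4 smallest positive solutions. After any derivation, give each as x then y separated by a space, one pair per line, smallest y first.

[20; 1,5,1,40] for √435; ℓ=4 ⇒ convergent index 3
step 0: (20, 1)  from 20·(1,0) + (0,1)
…
step 2: (125, 6)  from 5·(21,1) + (20,1)
step 3: (146, 7)  from 1·(125,6) + (21,1)
→ (146, 7).  Check: 146²=21316, 435·7²=21315, difference 1.
k=2:  x_2 = 146·146+435·7·7 = 42631,  y_2 = 146·7+7·146 = 2044
k=3:  x_3 = 146·42631+435·7·2044 = 12448106,  y_3 = 146·2044+7·42631 = 596841
k=4:  x_4 = 146·12448106+435·7·596841 = 3634804321,  y_4 = 146·596841+7·12448106 = 174275528

146 7
42631 2044
12448106 596841
3634804321 174275528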